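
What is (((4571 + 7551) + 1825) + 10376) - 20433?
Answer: 3890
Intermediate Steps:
(((4571 + 7551) + 1825) + 10376) - 20433 = ((12122 + 1825) + 10376) - 20433 = (13947 + 10376) - 20433 = 24323 - 20433 = 3890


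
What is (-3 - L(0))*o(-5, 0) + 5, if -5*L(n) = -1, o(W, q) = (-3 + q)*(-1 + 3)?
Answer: 121/5 ≈ 24.200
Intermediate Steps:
o(W, q) = -6 + 2*q (o(W, q) = (-3 + q)*2 = -6 + 2*q)
L(n) = ⅕ (L(n) = -⅕*(-1) = ⅕)
(-3 - L(0))*o(-5, 0) + 5 = (-3 - 1*⅕)*(-6 + 2*0) + 5 = (-3 - ⅕)*(-6 + 0) + 5 = -16/5*(-6) + 5 = 96/5 + 5 = 121/5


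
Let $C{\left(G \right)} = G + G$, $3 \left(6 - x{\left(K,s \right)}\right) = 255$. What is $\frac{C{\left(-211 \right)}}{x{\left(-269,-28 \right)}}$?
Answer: $\frac{422}{79} \approx 5.3418$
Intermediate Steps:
$x{\left(K,s \right)} = -79$ ($x{\left(K,s \right)} = 6 - 85 = -79$)
$C{\left(G \right)} = 2 G$
$\frac{C{\left(-211 \right)}}{x{\left(-269,-28 \right)}} = \frac{2 \left(-211\right)}{-79} = \left(-422\right) \left(- \frac{1}{79}\right) = \frac{422}{79}$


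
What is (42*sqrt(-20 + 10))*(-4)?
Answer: -168*I*sqrt(10) ≈ -531.26*I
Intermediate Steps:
(42*sqrt(-20 + 10))*(-4) = (42*sqrt(-10))*(-4) = (42*(I*sqrt(10)))*(-4) = (42*I*sqrt(10))*(-4) = -168*I*sqrt(10)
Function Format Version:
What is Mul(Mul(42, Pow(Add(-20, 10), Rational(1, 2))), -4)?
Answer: Mul(-168, I, Pow(10, Rational(1, 2))) ≈ Mul(-531.26, I)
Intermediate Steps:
Mul(Mul(42, Pow(Add(-20, 10), Rational(1, 2))), -4) = Mul(Mul(42, Pow(-10, Rational(1, 2))), -4) = Mul(Mul(42, Mul(I, Pow(10, Rational(1, 2)))), -4) = Mul(Mul(42, I, Pow(10, Rational(1, 2))), -4) = Mul(-168, I, Pow(10, Rational(1, 2)))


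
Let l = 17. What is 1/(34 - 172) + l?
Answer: 2345/138 ≈ 16.993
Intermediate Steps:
1/(34 - 172) + l = 1/(34 - 172) + 17 = 1/(-138) + 17 = -1/138 + 17 = 2345/138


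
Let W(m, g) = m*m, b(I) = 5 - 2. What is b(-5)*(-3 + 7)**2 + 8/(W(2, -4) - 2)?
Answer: 52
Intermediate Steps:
b(I) = 3
W(m, g) = m**2
b(-5)*(-3 + 7)**2 + 8/(W(2, -4) - 2) = 3*(-3 + 7)**2 + 8/(2**2 - 2) = 3*4**2 + 8/(4 - 2) = 3*16 + 8/2 = 48 + (1/2)*8 = 48 + 4 = 52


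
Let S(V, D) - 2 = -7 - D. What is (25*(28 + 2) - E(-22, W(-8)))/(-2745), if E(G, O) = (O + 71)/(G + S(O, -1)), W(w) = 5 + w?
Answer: -9784/35685 ≈ -0.27418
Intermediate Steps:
S(V, D) = -5 - D (S(V, D) = 2 + (-7 - D) = -5 - D)
E(G, O) = (71 + O)/(-4 + G) (E(G, O) = (O + 71)/(G + (-5 - 1*(-1))) = (71 + O)/(G + (-5 + 1)) = (71 + O)/(G - 4) = (71 + O)/(-4 + G))
(25*(28 + 2) - E(-22, W(-8)))/(-2745) = (25*(28 + 2) - (71 + (5 - 8))/(-4 - 22))/(-2745) = (25*30 - (71 - 3)/(-26))*(-1/2745) = (750 - (-1)*68/26)*(-1/2745) = (750 - 1*(-34/13))*(-1/2745) = (750 + 34/13)*(-1/2745) = (9784/13)*(-1/2745) = -9784/35685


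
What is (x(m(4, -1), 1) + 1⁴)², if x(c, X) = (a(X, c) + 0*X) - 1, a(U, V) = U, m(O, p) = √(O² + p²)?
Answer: 1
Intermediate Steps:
x(c, X) = -1 + X (x(c, X) = (X + 0*X) - 1 = (X + 0) - 1 = X - 1 = -1 + X)
(x(m(4, -1), 1) + 1⁴)² = ((-1 + 1) + 1⁴)² = (0 + 1)² = 1² = 1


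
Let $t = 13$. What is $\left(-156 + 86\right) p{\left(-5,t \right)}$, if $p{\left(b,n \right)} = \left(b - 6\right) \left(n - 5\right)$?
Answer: $6160$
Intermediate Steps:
$p{\left(b,n \right)} = \left(-6 + b\right) \left(-5 + n\right)$
$\left(-156 + 86\right) p{\left(-5,t \right)} = \left(-156 + 86\right) \left(30 - 78 - -25 - 65\right) = - 70 \left(30 - 78 + 25 - 65\right) = \left(-70\right) \left(-88\right) = 6160$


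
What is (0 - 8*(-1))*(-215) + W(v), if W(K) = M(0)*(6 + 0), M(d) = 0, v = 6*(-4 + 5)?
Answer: -1720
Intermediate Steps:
v = 6 (v = 6*1 = 6)
W(K) = 0 (W(K) = 0*(6 + 0) = 0*6 = 0)
(0 - 8*(-1))*(-215) + W(v) = (0 - 8*(-1))*(-215) + 0 = (0 + 8)*(-215) + 0 = 8*(-215) + 0 = -1720 + 0 = -1720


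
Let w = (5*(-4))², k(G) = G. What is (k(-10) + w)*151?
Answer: 58890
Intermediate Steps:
w = 400 (w = (-20)² = 400)
(k(-10) + w)*151 = (-10 + 400)*151 = 390*151 = 58890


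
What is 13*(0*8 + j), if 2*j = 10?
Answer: 65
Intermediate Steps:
j = 5 (j = (1/2)*10 = 5)
13*(0*8 + j) = 13*(0*8 + 5) = 13*(0 + 5) = 13*5 = 65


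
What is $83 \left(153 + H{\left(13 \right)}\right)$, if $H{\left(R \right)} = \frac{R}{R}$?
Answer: $12782$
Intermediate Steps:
$H{\left(R \right)} = 1$
$83 \left(153 + H{\left(13 \right)}\right) = 83 \left(153 + 1\right) = 83 \cdot 154 = 12782$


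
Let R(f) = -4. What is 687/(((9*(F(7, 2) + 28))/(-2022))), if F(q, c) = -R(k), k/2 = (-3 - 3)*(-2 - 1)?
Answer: -77173/16 ≈ -4823.3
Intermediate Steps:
k = 36 (k = 2*((-3 - 3)*(-2 - 1)) = 2*(-6*(-3)) = 2*18 = 36)
F(q, c) = 4 (F(q, c) = -1*(-4) = 4)
687/(((9*(F(7, 2) + 28))/(-2022))) = 687/(((9*(4 + 28))/(-2022))) = 687/(((9*32)*(-1/2022))) = 687/((288*(-1/2022))) = 687/(-48/337) = 687*(-337/48) = -77173/16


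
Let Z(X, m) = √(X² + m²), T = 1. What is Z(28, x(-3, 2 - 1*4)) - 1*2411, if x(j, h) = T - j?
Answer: -2411 + 20*√2 ≈ -2382.7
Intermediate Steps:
x(j, h) = 1 - j
Z(28, x(-3, 2 - 1*4)) - 1*2411 = √(28² + (1 - 1*(-3))²) - 1*2411 = √(784 + (1 + 3)²) - 2411 = √(784 + 4²) - 2411 = √(784 + 16) - 2411 = √800 - 2411 = 20*√2 - 2411 = -2411 + 20*√2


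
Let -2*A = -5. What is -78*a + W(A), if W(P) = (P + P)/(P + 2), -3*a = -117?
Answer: -27368/9 ≈ -3040.9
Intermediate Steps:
a = 39 (a = -⅓*(-117) = 39)
A = 5/2 (A = -½*(-5) = 5/2 ≈ 2.5000)
W(P) = 2*P/(2 + P) (W(P) = (2*P)/(2 + P) = 2*P/(2 + P))
-78*a + W(A) = -78*39 + 2*(5/2)/(2 + 5/2) = -3042 + 2*(5/2)/(9/2) = -3042 + 2*(5/2)*(2/9) = -3042 + 10/9 = -27368/9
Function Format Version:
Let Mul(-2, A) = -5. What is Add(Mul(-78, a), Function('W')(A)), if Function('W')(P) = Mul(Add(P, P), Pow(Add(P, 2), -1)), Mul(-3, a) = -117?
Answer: Rational(-27368, 9) ≈ -3040.9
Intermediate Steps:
a = 39 (a = Mul(Rational(-1, 3), -117) = 39)
A = Rational(5, 2) (A = Mul(Rational(-1, 2), -5) = Rational(5, 2) ≈ 2.5000)
Function('W')(P) = Mul(2, P, Pow(Add(2, P), -1)) (Function('W')(P) = Mul(Mul(2, P), Pow(Add(2, P), -1)) = Mul(2, P, Pow(Add(2, P), -1)))
Add(Mul(-78, a), Function('W')(A)) = Add(Mul(-78, 39), Mul(2, Rational(5, 2), Pow(Add(2, Rational(5, 2)), -1))) = Add(-3042, Mul(2, Rational(5, 2), Pow(Rational(9, 2), -1))) = Add(-3042, Mul(2, Rational(5, 2), Rational(2, 9))) = Add(-3042, Rational(10, 9)) = Rational(-27368, 9)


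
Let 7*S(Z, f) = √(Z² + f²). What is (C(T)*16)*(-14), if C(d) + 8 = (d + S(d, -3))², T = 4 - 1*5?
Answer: 10656/7 + 64*√10 ≈ 1724.7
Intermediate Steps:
S(Z, f) = √(Z² + f²)/7
T = -1 (T = 4 - 5 = -1)
C(d) = -8 + (d + √(9 + d²)/7)² (C(d) = -8 + (d + √(d² + (-3)²)/7)² = -8 + (d + √(d² + 9)/7)² = -8 + (d + √(9 + d²)/7)²)
(C(T)*16)*(-14) = ((-8 + (√(9 + (-1)²) + 7*(-1))²/49)*16)*(-14) = ((-8 + (√(9 + 1) - 7)²/49)*16)*(-14) = ((-8 + (√10 - 7)²/49)*16)*(-14) = ((-8 + (-7 + √10)²/49)*16)*(-14) = (-128 + 16*(-7 + √10)²/49)*(-14) = 1792 - 32*(-7 + √10)²/7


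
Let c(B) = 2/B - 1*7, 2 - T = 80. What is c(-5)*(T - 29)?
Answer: 3959/5 ≈ 791.80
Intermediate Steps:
T = -78 (T = 2 - 1*80 = 2 - 80 = -78)
c(B) = -7 + 2/B (c(B) = 2/B - 7 = -7 + 2/B)
c(-5)*(T - 29) = (-7 + 2/(-5))*(-78 - 29) = (-7 + 2*(-1/5))*(-107) = (-7 - 2/5)*(-107) = -37/5*(-107) = 3959/5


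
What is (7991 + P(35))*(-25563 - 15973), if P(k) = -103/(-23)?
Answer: -7638304256/23 ≈ -3.3210e+8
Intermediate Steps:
P(k) = 103/23 (P(k) = -103*(-1/23) = 103/23)
(7991 + P(35))*(-25563 - 15973) = (7991 + 103/23)*(-25563 - 15973) = (183896/23)*(-41536) = -7638304256/23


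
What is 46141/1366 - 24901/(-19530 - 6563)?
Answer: 1237971879/35643038 ≈ 34.732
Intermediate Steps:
46141/1366 - 24901/(-19530 - 6563) = 46141*(1/1366) - 24901/(-26093) = 46141/1366 - 24901*(-1/26093) = 46141/1366 + 24901/26093 = 1237971879/35643038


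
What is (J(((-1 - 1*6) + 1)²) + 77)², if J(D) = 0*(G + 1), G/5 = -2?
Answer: 5929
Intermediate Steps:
G = -10 (G = 5*(-2) = -10)
J(D) = 0 (J(D) = 0*(-10 + 1) = 0*(-9) = 0)
(J(((-1 - 1*6) + 1)²) + 77)² = (0 + 77)² = 77² = 5929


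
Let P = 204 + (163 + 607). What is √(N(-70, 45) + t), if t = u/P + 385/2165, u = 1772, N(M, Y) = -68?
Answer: I*√2934921767261/210871 ≈ 8.1242*I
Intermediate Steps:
P = 974 (P = 204 + 770 = 974)
t = 421137/210871 (t = 1772/974 + 385/2165 = 1772*(1/974) + 385*(1/2165) = 886/487 + 77/433 = 421137/210871 ≈ 1.9971)
√(N(-70, 45) + t) = √(-68 + 421137/210871) = √(-13918091/210871) = I*√2934921767261/210871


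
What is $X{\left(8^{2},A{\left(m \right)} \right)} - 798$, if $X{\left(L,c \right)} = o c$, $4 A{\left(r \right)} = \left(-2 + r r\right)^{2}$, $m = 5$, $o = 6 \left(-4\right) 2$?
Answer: $-7146$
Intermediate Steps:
$o = -48$ ($o = \left(-24\right) 2 = -48$)
$A{\left(r \right)} = \frac{\left(-2 + r^{2}\right)^{2}}{4}$ ($A{\left(r \right)} = \frac{\left(-2 + r r\right)^{2}}{4} = \frac{\left(-2 + r^{2}\right)^{2}}{4}$)
$X{\left(L,c \right)} = - 48 c$
$X{\left(8^{2},A{\left(m \right)} \right)} - 798 = - 48 \frac{\left(-2 + 5^{2}\right)^{2}}{4} - 798 = - 48 \frac{\left(-2 + 25\right)^{2}}{4} - 798 = - 48 \frac{23^{2}}{4} - 798 = - 48 \cdot \frac{1}{4} \cdot 529 - 798 = \left(-48\right) \frac{529}{4} - 798 = -6348 - 798 = -7146$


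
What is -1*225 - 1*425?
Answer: -650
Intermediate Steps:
-1*225 - 1*425 = -225 - 425 = -650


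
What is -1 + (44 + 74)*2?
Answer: 235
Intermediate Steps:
-1 + (44 + 74)*2 = -1 + 118*2 = -1 + 236 = 235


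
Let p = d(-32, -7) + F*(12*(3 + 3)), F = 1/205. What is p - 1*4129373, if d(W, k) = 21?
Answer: -846517088/205 ≈ -4.1294e+6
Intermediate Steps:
F = 1/205 ≈ 0.0048781
p = 4377/205 (p = 21 + (12*(3 + 3))/205 = 21 + (12*6)/205 = 21 + (1/205)*72 = 21 + 72/205 = 4377/205 ≈ 21.351)
p - 1*4129373 = 4377/205 - 1*4129373 = 4377/205 - 4129373 = -846517088/205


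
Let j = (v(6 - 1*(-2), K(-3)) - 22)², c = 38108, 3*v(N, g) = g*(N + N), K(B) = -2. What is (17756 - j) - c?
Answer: -192772/9 ≈ -21419.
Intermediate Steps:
v(N, g) = 2*N*g/3 (v(N, g) = (g*(N + N))/3 = (g*(2*N))/3 = (2*N*g)/3 = 2*N*g/3)
j = 9604/9 (j = ((⅔)*(6 - 1*(-2))*(-2) - 22)² = ((⅔)*(6 + 2)*(-2) - 22)² = ((⅔)*8*(-2) - 22)² = (-32/3 - 22)² = (-98/3)² = 9604/9 ≈ 1067.1)
(17756 - j) - c = (17756 - 1*9604/9) - 1*38108 = (17756 - 9604/9) - 38108 = 150200/9 - 38108 = -192772/9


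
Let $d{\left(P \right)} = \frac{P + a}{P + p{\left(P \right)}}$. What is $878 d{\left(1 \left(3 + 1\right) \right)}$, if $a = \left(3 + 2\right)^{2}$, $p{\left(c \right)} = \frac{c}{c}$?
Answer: $\frac{25462}{5} \approx 5092.4$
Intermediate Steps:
$p{\left(c \right)} = 1$
$a = 25$ ($a = 5^{2} = 25$)
$d{\left(P \right)} = \frac{25 + P}{1 + P}$ ($d{\left(P \right)} = \frac{P + 25}{P + 1} = \frac{25 + P}{1 + P}$)
$878 d{\left(1 \left(3 + 1\right) \right)} = 878 \frac{25 + 1 \left(3 + 1\right)}{1 + 1 \left(3 + 1\right)} = 878 \frac{25 + 1 \cdot 4}{1 + 1 \cdot 4} = 878 \frac{25 + 4}{1 + 4} = 878 \cdot \frac{1}{5} \cdot 29 = 878 \cdot \frac{29}{5} = \frac{25462}{5}$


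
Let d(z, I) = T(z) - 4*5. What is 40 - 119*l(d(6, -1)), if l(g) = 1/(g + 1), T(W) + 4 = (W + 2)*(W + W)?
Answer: 2801/73 ≈ 38.370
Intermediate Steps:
T(W) = -4 + 2*W*(2 + W) (T(W) = -4 + (W + 2)*(W + W) = -4 + (2 + W)*(2*W) = -4 + 2*W*(2 + W))
d(z, I) = -24 + 2*z**2 + 4*z (d(z, I) = (-4 + 2*z**2 + 4*z) - 4*5 = (-4 + 2*z**2 + 4*z) - 20 = -24 + 2*z**2 + 4*z)
l(g) = 1/(1 + g)
40 - 119*l(d(6, -1)) = 40 - 119/(1 + (-24 + 2*6**2 + 4*6)) = 40 - 119/(1 + (-24 + 2*36 + 24)) = 40 - 119/(1 + (-24 + 72 + 24)) = 40 - 119/(1 + 72) = 40 - 119/73 = 2801/73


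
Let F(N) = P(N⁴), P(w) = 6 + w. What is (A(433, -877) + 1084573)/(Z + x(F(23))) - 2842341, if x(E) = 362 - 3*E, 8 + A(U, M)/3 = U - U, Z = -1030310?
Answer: -5313726318298/1869489 ≈ -2.8423e+6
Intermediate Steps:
F(N) = 6 + N⁴
A(U, M) = -24 (A(U, M) = -24 + 3*(U - U) = -24 + 3*0 = -24 + 0 = -24)
(A(433, -877) + 1084573)/(Z + x(F(23))) - 2842341 = (-24 + 1084573)/(-1030310 + (362 - 3*(6 + 23⁴))) - 2842341 = 1084549/(-1030310 + (362 - 3*(6 + 279841))) - 2842341 = 1084549/(-1030310 + (362 - 3*279847)) - 2842341 = 1084549/(-1030310 + (362 - 839541)) - 2842341 = 1084549/(-1030310 - 839179) - 2842341 = 1084549/(-1869489) - 2842341 = 1084549*(-1/1869489) - 2842341 = -1084549/1869489 - 2842341 = -5313726318298/1869489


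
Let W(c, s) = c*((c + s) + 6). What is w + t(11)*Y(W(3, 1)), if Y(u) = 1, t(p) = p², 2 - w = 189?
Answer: -66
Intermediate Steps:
w = -187 (w = 2 - 1*189 = 2 - 189 = -187)
W(c, s) = c*(6 + c + s)
w + t(11)*Y(W(3, 1)) = -187 + 11²*1 = -187 + 121*1 = -187 + 121 = -66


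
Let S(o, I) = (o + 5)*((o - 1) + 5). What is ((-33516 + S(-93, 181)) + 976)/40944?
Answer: -2059/3412 ≈ -0.60346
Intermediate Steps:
S(o, I) = (4 + o)*(5 + o) (S(o, I) = (5 + o)*((-1 + o) + 5) = (5 + o)*(4 + o) = (4 + o)*(5 + o))
((-33516 + S(-93, 181)) + 976)/40944 = ((-33516 + (20 + (-93)² + 9*(-93))) + 976)/40944 = ((-33516 + (20 + 8649 - 837)) + 976)*(1/40944) = ((-33516 + 7832) + 976)*(1/40944) = (-25684 + 976)*(1/40944) = -24708*1/40944 = -2059/3412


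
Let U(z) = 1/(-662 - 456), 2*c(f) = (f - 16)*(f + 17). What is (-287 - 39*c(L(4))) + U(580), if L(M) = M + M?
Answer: 4039333/1118 ≈ 3613.0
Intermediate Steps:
L(M) = 2*M
c(f) = (-16 + f)*(17 + f)/2 (c(f) = ((f - 16)*(f + 17))/2 = ((-16 + f)*(17 + f))/2 = (-16 + f)*(17 + f)/2)
U(z) = -1/1118 (U(z) = 1/(-1118) = -1/1118)
(-287 - 39*c(L(4))) + U(580) = (-287 - 39*(-136 + (2*4)/2 + (2*4)²/2)) - 1/1118 = (-287 - 39*(-136 + (½)*8 + (½)*8²)) - 1/1118 = (-287 - 39*(-136 + 4 + (½)*64)) - 1/1118 = (-287 - 39*(-136 + 4 + 32)) - 1/1118 = (-287 - 39*(-100)) - 1/1118 = (-287 + 3900) - 1/1118 = 3613 - 1/1118 = 4039333/1118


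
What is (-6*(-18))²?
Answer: 11664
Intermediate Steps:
(-6*(-18))² = 108² = 11664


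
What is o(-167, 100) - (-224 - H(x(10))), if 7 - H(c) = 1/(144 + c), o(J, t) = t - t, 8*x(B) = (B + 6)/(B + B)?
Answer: 332861/1441 ≈ 230.99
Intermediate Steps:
x(B) = (6 + B)/(16*B) (x(B) = ((B + 6)/(B + B))/8 = ((6 + B)/((2*B)))/8 = ((6 + B)*(1/(2*B)))/8 = ((6 + B)/(2*B))/8 = (6 + B)/(16*B))
o(J, t) = 0
H(c) = 7 - 1/(144 + c)
o(-167, 100) - (-224 - H(x(10))) = 0 - (-224 - (1007 + 7*((1/16)*(6 + 10)/10))/(144 + (1/16)*(6 + 10)/10)) = 0 - (-224 - (1007 + 7*((1/16)*(1/10)*16))/(144 + (1/16)*(1/10)*16)) = 0 - (-224 - (1007 + 7*(1/10))/(144 + 1/10)) = 0 - (-224 - (1007 + 7/10)/1441/10) = 0 - (-224 - 10*10077/(1441*10)) = 0 - (-224 - 1*10077/1441) = 0 - (-224 - 10077/1441) = 0 - 1*(-332861/1441) = 0 + 332861/1441 = 332861/1441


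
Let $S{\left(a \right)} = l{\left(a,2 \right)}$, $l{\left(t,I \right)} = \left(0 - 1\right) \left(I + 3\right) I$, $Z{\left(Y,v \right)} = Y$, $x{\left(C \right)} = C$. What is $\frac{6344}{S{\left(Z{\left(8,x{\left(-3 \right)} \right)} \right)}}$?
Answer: $- \frac{3172}{5} \approx -634.4$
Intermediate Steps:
$l{\left(t,I \right)} = I \left(-3 - I\right)$ ($l{\left(t,I \right)} = - (3 + I) I = \left(-3 - I\right) I = I \left(-3 - I\right)$)
$S{\left(a \right)} = -10$ ($S{\left(a \right)} = \left(-1\right) 2 \left(3 + 2\right) = \left(-1\right) 2 \cdot 5 = -10$)
$\frac{6344}{S{\left(Z{\left(8,x{\left(-3 \right)} \right)} \right)}} = \frac{6344}{-10} = 6344 \left(- \frac{1}{10}\right) = - \frac{3172}{5}$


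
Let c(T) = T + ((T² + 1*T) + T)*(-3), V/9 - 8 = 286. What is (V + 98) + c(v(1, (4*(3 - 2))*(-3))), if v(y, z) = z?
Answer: 2372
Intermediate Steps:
V = 2646 (V = 72 + 9*286 = 72 + 2574 = 2646)
c(T) = -5*T - 3*T² (c(T) = T + ((T² + T) + T)*(-3) = T + ((T + T²) + T)*(-3) = T + (T² + 2*T)*(-3) = T + (-6*T - 3*T²) = -5*T - 3*T²)
(V + 98) + c(v(1, (4*(3 - 2))*(-3))) = (2646 + 98) - (4*(3 - 2))*(-3)*(5 + 3*((4*(3 - 2))*(-3))) = 2744 - (4*1)*(-3)*(5 + 3*((4*1)*(-3))) = 2744 - 4*(-3)*(5 + 3*(4*(-3))) = 2744 - 1*(-12)*(5 + 3*(-12)) = 2744 - 1*(-12)*(5 - 36) = 2744 - 1*(-12)*(-31) = 2744 - 372 = 2372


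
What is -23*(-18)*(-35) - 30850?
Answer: -45340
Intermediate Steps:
-23*(-18)*(-35) - 30850 = 414*(-35) - 30850 = -14490 - 30850 = -45340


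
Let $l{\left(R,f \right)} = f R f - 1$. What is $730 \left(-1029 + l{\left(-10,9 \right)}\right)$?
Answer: $-1343200$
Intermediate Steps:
$l{\left(R,f \right)} = -1 + R f^{2}$ ($l{\left(R,f \right)} = R f f - 1 = R f^{2} - 1 = -1 + R f^{2}$)
$730 \left(-1029 + l{\left(-10,9 \right)}\right) = 730 \left(-1029 - \left(1 + 10 \cdot 9^{2}\right)\right) = 730 \left(-1029 - 811\right) = 730 \left(-1840\right) = -1343200$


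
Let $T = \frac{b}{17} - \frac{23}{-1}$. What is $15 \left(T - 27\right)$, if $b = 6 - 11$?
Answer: $- \frac{1095}{17} \approx -64.412$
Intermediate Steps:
$b = -5$
$T = \frac{386}{17}$ ($T = - \frac{5}{17} - \frac{23}{-1} = \left(-5\right) \frac{1}{17} - -23 = - \frac{5}{17} + 23 = \frac{386}{17} \approx 22.706$)
$15 \left(T - 27\right) = 15 \left(\frac{386}{17} - 27\right) = 15 \left(- \frac{73}{17}\right) = - \frac{1095}{17}$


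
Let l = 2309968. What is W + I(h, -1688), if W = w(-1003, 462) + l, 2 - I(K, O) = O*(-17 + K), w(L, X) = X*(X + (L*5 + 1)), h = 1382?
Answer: 2511066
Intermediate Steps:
w(L, X) = X*(1 + X + 5*L) (w(L, X) = X*(X + (5*L + 1)) = X*(X + (1 + 5*L)) = X*(1 + X + 5*L))
I(K, O) = 2 - O*(-17 + K)
W = 206944 (W = 462*(1 + 462 + 5*(-1003)) + 2309968 = 462*(1 + 462 - 5015) + 2309968 = 462*(-4552) + 2309968 = -2103024 + 2309968 = 206944)
W + I(h, -1688) = 206944 + (2 + 17*(-1688) - 1*1382*(-1688)) = 206944 + (2 - 28696 + 2332816) = 206944 + 2304122 = 2511066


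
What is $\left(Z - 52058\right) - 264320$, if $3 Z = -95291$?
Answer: $- \frac{1044425}{3} \approx -3.4814 \cdot 10^{5}$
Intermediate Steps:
$Z = - \frac{95291}{3}$ ($Z = \frac{1}{3} \left(-95291\right) = - \frac{95291}{3} \approx -31764.0$)
$\left(Z - 52058\right) - 264320 = \left(- \frac{95291}{3} - 52058\right) - 264320 = - \frac{251465}{3} - 264320 = - \frac{1044425}{3}$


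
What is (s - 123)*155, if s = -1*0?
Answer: -19065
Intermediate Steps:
s = 0
(s - 123)*155 = (0 - 123)*155 = -123*155 = -19065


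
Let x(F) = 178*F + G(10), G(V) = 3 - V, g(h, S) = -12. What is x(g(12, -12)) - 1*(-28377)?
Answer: 26234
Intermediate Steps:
x(F) = -7 + 178*F (x(F) = 178*F + (3 - 1*10) = 178*F + (3 - 10) = 178*F - 7 = -7 + 178*F)
x(g(12, -12)) - 1*(-28377) = (-7 + 178*(-12)) - 1*(-28377) = (-7 - 2136) + 28377 = -2143 + 28377 = 26234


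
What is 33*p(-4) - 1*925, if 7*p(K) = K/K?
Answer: -6442/7 ≈ -920.29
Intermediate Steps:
p(K) = 1/7 (p(K) = (K/K)/7 = (1/7)*1 = 1/7)
33*p(-4) - 1*925 = 33*(1/7) - 1*925 = 33/7 - 925 = -6442/7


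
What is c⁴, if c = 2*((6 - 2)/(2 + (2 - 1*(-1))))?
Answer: 4096/625 ≈ 6.5536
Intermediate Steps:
c = 8/5 (c = 2*(4/(2 + (2 + 1))) = 2*(4/(2 + 3)) = 2*(4/5) = 2*(4*(⅕)) = 2*(⅘) = 8/5 ≈ 1.6000)
c⁴ = (8/5)⁴ = 4096/625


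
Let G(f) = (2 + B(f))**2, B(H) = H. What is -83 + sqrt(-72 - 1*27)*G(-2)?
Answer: -83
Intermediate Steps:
G(f) = (2 + f)**2
-83 + sqrt(-72 - 1*27)*G(-2) = -83 + sqrt(-72 - 1*27)*(2 - 2)**2 = -83 + sqrt(-72 - 27)*0**2 = -83 + sqrt(-99)*0 = -83 + (3*I*sqrt(11))*0 = -83 + 0 = -83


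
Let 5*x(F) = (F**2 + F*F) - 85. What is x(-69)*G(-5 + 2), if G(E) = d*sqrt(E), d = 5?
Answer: 9437*I*sqrt(3) ≈ 16345.0*I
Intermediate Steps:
x(F) = -17 + 2*F**2/5 (x(F) = ((F**2 + F*F) - 85)/5 = ((F**2 + F**2) - 85)/5 = (2*F**2 - 85)/5 = (-85 + 2*F**2)/5 = -17 + 2*F**2/5)
G(E) = 5*sqrt(E)
x(-69)*G(-5 + 2) = (-17 + (2/5)*(-69)**2)*(5*sqrt(-5 + 2)) = (-17 + (2/5)*4761)*(5*sqrt(-3)) = (-17 + 9522/5)*(5*(I*sqrt(3))) = 9437*(5*I*sqrt(3))/5 = 9437*I*sqrt(3)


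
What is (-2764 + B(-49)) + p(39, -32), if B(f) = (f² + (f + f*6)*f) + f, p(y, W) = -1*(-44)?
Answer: 16439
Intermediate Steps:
p(y, W) = 44
B(f) = f + 8*f² (B(f) = (f² + (f + 6*f)*f) + f = (f² + (7*f)*f) + f = (f² + 7*f²) + f = 8*f² + f = f + 8*f²)
(-2764 + B(-49)) + p(39, -32) = (-2764 - 49*(1 + 8*(-49))) + 44 = (-2764 - 49*(1 - 392)) + 44 = (-2764 - 49*(-391)) + 44 = (-2764 + 19159) + 44 = 16395 + 44 = 16439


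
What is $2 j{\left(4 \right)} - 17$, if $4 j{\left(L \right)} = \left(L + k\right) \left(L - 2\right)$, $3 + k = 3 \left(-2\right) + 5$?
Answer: $-17$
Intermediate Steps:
$k = -4$ ($k = -3 + \left(3 \left(-2\right) + 5\right) = -3 + \left(-6 + 5\right) = -3 - 1 = -4$)
$j{\left(L \right)} = \frac{\left(-4 + L\right) \left(-2 + L\right)}{4}$ ($j{\left(L \right)} = \frac{\left(L - 4\right) \left(L - 2\right)}{4} = \frac{\left(-4 + L\right) \left(-2 + L\right)}{4}$)
$2 j{\left(4 \right)} - 17 = 2 \left(2 - 6 + \frac{4^{2}}{4}\right) - 17 = 2 \left(2 - 6 + \frac{1}{4} \cdot 16\right) - 17 = 2 \left(2 - 6 + 4\right) - 17 = 2 \cdot 0 - 17 = 0 - 17 = -17$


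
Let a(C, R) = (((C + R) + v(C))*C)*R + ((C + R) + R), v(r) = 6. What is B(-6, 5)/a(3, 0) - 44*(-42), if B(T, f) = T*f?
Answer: 1838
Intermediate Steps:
a(C, R) = C + 2*R + C*R*(6 + C + R) (a(C, R) = (((C + R) + 6)*C)*R + ((C + R) + R) = ((6 + C + R)*C)*R + (C + 2*R) = (C*(6 + C + R))*R + (C + 2*R) = C*R*(6 + C + R) + (C + 2*R) = C + 2*R + C*R*(6 + C + R))
B(-6, 5)/a(3, 0) - 44*(-42) = (-6*5)/(3 + 2*0 + 3*0**2 + 0*3**2 + 6*3*0) - 44*(-42) = -30/(3 + 0 + 3*0 + 0*9 + 0) + 1848 = -30/(3 + 0 + 0 + 0 + 0) + 1848 = -30/3 + 1848 = -30*1/3 + 1848 = -10 + 1848 = 1838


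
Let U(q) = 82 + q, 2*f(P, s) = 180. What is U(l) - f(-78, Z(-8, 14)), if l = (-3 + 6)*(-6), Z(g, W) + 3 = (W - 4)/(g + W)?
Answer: -26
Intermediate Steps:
Z(g, W) = -3 + (-4 + W)/(W + g) (Z(g, W) = -3 + (W - 4)/(g + W) = -3 + (-4 + W)/(W + g))
l = -18 (l = 3*(-6) = -18)
f(P, s) = 90 (f(P, s) = (½)*180 = 90)
U(l) - f(-78, Z(-8, 14)) = (82 - 18) - 1*90 = 64 - 90 = -26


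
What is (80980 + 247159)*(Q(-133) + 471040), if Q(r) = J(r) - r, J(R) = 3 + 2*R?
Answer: 154523936490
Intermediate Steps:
Q(r) = 3 + r (Q(r) = (3 + 2*r) - r = 3 + r)
(80980 + 247159)*(Q(-133) + 471040) = (80980 + 247159)*((3 - 133) + 471040) = 328139*(-130 + 471040) = 328139*470910 = 154523936490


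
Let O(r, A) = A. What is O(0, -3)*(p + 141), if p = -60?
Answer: -243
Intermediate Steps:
O(0, -3)*(p + 141) = -3*(-60 + 141) = -3*81 = -243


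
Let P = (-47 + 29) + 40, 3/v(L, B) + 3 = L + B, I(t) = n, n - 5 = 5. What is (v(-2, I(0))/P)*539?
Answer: 147/10 ≈ 14.700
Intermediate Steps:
n = 10 (n = 5 + 5 = 10)
I(t) = 10
v(L, B) = 3/(-3 + B + L) (v(L, B) = 3/(-3 + (L + B)) = 3/(-3 + (B + L)) = 3/(-3 + B + L))
P = 22 (P = -18 + 40 = 22)
(v(-2, I(0))/P)*539 = ((3/(-3 + 10 - 2))/22)*539 = ((3/5)*(1/22))*539 = ((3*(⅕))*(1/22))*539 = ((⅗)*(1/22))*539 = (3/110)*539 = 147/10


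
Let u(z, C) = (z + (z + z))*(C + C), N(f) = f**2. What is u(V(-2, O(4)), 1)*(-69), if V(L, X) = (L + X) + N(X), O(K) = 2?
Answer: -1656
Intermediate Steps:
V(L, X) = L + X + X**2 (V(L, X) = (L + X) + X**2 = L + X + X**2)
u(z, C) = 6*C*z (u(z, C) = (z + 2*z)*(2*C) = (3*z)*(2*C) = 6*C*z)
u(V(-2, O(4)), 1)*(-69) = (6*1*(-2 + 2 + 2**2))*(-69) = (6*1*(-2 + 2 + 4))*(-69) = (6*1*4)*(-69) = 24*(-69) = -1656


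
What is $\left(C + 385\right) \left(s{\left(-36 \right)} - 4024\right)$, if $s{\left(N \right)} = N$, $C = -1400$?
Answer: $4120900$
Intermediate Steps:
$\left(C + 385\right) \left(s{\left(-36 \right)} - 4024\right) = \left(-1400 + 385\right) \left(-36 - 4024\right) = \left(-1015\right) \left(-4060\right) = 4120900$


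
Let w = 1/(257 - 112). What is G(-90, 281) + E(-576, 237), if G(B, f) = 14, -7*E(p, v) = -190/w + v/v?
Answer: 27647/7 ≈ 3949.6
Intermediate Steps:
w = 1/145 ≈ 0.0068966
E(p, v) = 27549/7 (E(p, v) = -(-190/1/145 + v/v)/7 = -(-190*145 + 1)/7 = -(-27550 + 1)/7 = -⅐*(-27549) = 27549/7)
G(-90, 281) + E(-576, 237) = 14 + 27549/7 = 27647/7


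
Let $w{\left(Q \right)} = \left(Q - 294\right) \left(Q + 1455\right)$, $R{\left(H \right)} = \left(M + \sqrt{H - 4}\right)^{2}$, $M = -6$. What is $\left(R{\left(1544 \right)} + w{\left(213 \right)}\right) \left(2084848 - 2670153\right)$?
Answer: $78156947260 + 14047320 \sqrt{385} \approx 7.8433 \cdot 10^{10}$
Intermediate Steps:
$R{\left(H \right)} = \left(-6 + \sqrt{-4 + H}\right)^{2}$ ($R{\left(H \right)} = \left(-6 + \sqrt{H - 4}\right)^{2} = \left(-6 + \sqrt{-4 + H}\right)^{2}$)
$w{\left(Q \right)} = \left(-294 + Q\right) \left(1455 + Q\right)$
$\left(R{\left(1544 \right)} + w{\left(213 \right)}\right) \left(2084848 - 2670153\right) = \left(\left(-6 + \sqrt{-4 + 1544}\right)^{2} + \left(-427770 + 213^{2} + 1161 \cdot 213\right)\right) \left(2084848 - 2670153\right) = \left(\left(-6 + \sqrt{1540}\right)^{2} + \left(-427770 + 45369 + 247293\right)\right) \left(-585305\right) = \left(\left(-6 + 2 \sqrt{385}\right)^{2} - 135108\right) \left(-585305\right) = \left(-135108 + \left(-6 + 2 \sqrt{385}\right)^{2}\right) \left(-585305\right) = 79079387940 - 585305 \left(-6 + 2 \sqrt{385}\right)^{2}$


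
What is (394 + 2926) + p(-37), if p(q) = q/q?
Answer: 3321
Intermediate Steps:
p(q) = 1
(394 + 2926) + p(-37) = (394 + 2926) + 1 = 3320 + 1 = 3321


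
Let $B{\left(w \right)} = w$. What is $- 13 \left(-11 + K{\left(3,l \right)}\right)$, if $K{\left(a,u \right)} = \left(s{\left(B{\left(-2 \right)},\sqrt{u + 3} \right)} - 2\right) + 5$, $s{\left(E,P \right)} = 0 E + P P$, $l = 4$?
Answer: $13$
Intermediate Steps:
$s{\left(E,P \right)} = P^{2}$ ($s{\left(E,P \right)} = 0 + P^{2} = P^{2}$)
$K{\left(a,u \right)} = 6 + u$ ($K{\left(a,u \right)} = \left(\left(\sqrt{u + 3}\right)^{2} - 2\right) + 5 = \left(\left(\sqrt{3 + u}\right)^{2} - 2\right) + 5 = \left(\left(3 + u\right) - 2\right) + 5 = \left(1 + u\right) + 5 = 6 + u$)
$- 13 \left(-11 + K{\left(3,l \right)}\right) = - 13 \left(-11 + \left(6 + 4\right)\right) = - 13 \left(-11 + 10\right) = \left(-13\right) \left(-1\right) = 13$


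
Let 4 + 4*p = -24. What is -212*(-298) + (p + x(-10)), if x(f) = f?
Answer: 63159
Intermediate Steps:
p = -7 (p = -1 + (¼)*(-24) = -1 - 6 = -7)
-212*(-298) + (p + x(-10)) = -212*(-298) + (-7 - 10) = 63176 - 17 = 63159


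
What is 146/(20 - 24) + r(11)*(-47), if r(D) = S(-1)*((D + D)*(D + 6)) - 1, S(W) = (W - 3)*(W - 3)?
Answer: -562475/2 ≈ -2.8124e+5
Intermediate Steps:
S(W) = (-3 + W)**2 (S(W) = (-3 + W)*(-3 + W) = (-3 + W)**2)
r(D) = -1 + 32*D*(6 + D) (r(D) = (-3 - 1)**2*((D + D)*(D + 6)) - 1 = (-4)**2*((2*D)*(6 + D)) - 1 = 16*(2*D*(6 + D)) - 1 = 32*D*(6 + D) - 1 = -1 + 32*D*(6 + D))
146/(20 - 24) + r(11)*(-47) = 146/(20 - 24) + (-1 + 32*11**2 + 192*11)*(-47) = 146/(-4) + (-1 + 32*121 + 2112)*(-47) = 146*(-1/4) + (-1 + 3872 + 2112)*(-47) = -73/2 + 5983*(-47) = -73/2 - 281201 = -562475/2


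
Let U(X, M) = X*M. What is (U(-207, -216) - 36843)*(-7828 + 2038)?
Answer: -45561510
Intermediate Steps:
U(X, M) = M*X
(U(-207, -216) - 36843)*(-7828 + 2038) = (-216*(-207) - 36843)*(-7828 + 2038) = (44712 - 36843)*(-5790) = 7869*(-5790) = -45561510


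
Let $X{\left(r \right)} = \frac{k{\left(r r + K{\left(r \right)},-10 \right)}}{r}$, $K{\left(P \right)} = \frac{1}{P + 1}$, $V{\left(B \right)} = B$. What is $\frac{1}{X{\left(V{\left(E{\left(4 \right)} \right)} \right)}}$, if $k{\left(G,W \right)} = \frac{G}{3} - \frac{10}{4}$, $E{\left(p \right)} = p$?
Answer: $\frac{40}{29} \approx 1.3793$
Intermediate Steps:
$K{\left(P \right)} = \frac{1}{1 + P}$
$k{\left(G,W \right)} = - \frac{5}{2} + \frac{G}{3}$ ($k{\left(G,W \right)} = G \frac{1}{3} - \frac{5}{2} = \frac{G}{3} - \frac{5}{2} = - \frac{5}{2} + \frac{G}{3}$)
$X{\left(r \right)} = \frac{- \frac{5}{2} + \frac{r^{2}}{3} + \frac{1}{3 \left(1 + r\right)}}{r}$ ($X{\left(r \right)} = \frac{- \frac{5}{2} + \frac{r r + \frac{1}{1 + r}}{3}}{r} = \frac{- \frac{5}{2} + \frac{r^{2} + \frac{1}{1 + r}}{3}}{r} = \frac{- \frac{5}{2} + \left(\frac{r^{2}}{3} + \frac{1}{3 \left(1 + r\right)}\right)}{r} = \frac{- \frac{5}{2} + \frac{r^{2}}{3} + \frac{1}{3 \left(1 + r\right)}}{r}$)
$\frac{1}{X{\left(V{\left(E{\left(4 \right)} \right)} \right)}} = \frac{1}{\frac{1}{6} \cdot \frac{1}{4} \frac{1}{1 + 4} \left(-13 - 60 + 2 \cdot 4^{2} \left(1 + 4\right)\right)} = \frac{1}{\frac{1}{6} \cdot \frac{1}{4} \cdot \frac{1}{5} \left(-13 - 60 + 2 \cdot 16 \cdot 5\right)} = \frac{1}{\frac{1}{6} \cdot \frac{1}{4} \cdot \frac{1}{5} \left(-13 - 60 + 160\right)} = \frac{1}{\frac{1}{6} \cdot \frac{1}{4} \cdot \frac{1}{5} \cdot 87} = \frac{1}{\frac{29}{40}} = \frac{40}{29}$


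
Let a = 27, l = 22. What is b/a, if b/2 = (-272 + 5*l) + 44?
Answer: -236/27 ≈ -8.7407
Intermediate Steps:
b = -236 (b = 2*((-272 + 5*22) + 44) = 2*((-272 + 110) + 44) = 2*(-162 + 44) = 2*(-118) = -236)
b/a = -236/27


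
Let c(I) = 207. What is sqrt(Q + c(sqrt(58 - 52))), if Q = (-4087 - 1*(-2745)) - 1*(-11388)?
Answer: sqrt(10253) ≈ 101.26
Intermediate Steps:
Q = 10046 (Q = (-4087 + 2745) + 11388 = -1342 + 11388 = 10046)
sqrt(Q + c(sqrt(58 - 52))) = sqrt(10046 + 207) = sqrt(10253)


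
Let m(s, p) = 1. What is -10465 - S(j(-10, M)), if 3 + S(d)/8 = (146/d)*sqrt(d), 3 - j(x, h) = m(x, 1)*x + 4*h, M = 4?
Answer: -10441 + 1168*I*sqrt(3)/3 ≈ -10441.0 + 674.34*I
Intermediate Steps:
j(x, h) = 3 - x - 4*h (j(x, h) = 3 - (1*x + 4*h) = 3 - (x + 4*h) = 3 + (-x - 4*h) = 3 - x - 4*h)
S(d) = -24 + 1168/sqrt(d) (S(d) = -24 + 8*((146/d)*sqrt(d)) = -24 + 8*(146/sqrt(d)) = -24 + 1168/sqrt(d))
-10465 - S(j(-10, M)) = -10465 - (-24 + 1168/sqrt(3 - 1*(-10) - 4*4)) = -10465 - (-24 + 1168/sqrt(3 + 10 - 16)) = -10465 - (-24 + 1168/sqrt(-3)) = -10465 - (-24 + 1168*(-I*sqrt(3)/3)) = -10465 - (-24 - 1168*I*sqrt(3)/3) = -10465 + (24 + 1168*I*sqrt(3)/3) = -10441 + 1168*I*sqrt(3)/3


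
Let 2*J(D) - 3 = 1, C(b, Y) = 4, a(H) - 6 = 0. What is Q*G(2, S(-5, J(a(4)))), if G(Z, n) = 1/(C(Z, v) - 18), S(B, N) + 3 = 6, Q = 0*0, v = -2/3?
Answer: 0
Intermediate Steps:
v = -⅔ (v = -2*⅓ = -⅔ ≈ -0.66667)
a(H) = 6 (a(H) = 6 + 0 = 6)
Q = 0
J(D) = 2 (J(D) = 3/2 + (½)*1 = 3/2 + ½ = 2)
S(B, N) = 3 (S(B, N) = -3 + 6 = 3)
G(Z, n) = -1/14 (G(Z, n) = 1/(4 - 18) = 1/(-14) = -1/14)
Q*G(2, S(-5, J(a(4)))) = 0*(-1/14) = 0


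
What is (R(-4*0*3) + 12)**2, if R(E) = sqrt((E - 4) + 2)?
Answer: (12 + I*sqrt(2))**2 ≈ 142.0 + 33.941*I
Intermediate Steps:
R(E) = sqrt(-2 + E) (R(E) = sqrt((-4 + E) + 2) = sqrt(-2 + E))
(R(-4*0*3) + 12)**2 = (sqrt(-2 - 4*0*3) + 12)**2 = (sqrt(-2 + 0*3) + 12)**2 = (sqrt(-2 + 0) + 12)**2 = (sqrt(-2) + 12)**2 = (I*sqrt(2) + 12)**2 = (12 + I*sqrt(2))**2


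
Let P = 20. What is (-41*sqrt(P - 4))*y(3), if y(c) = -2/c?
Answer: 328/3 ≈ 109.33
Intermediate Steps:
(-41*sqrt(P - 4))*y(3) = (-41*sqrt(20 - 4))*(-2/3) = (-41*sqrt(16))*(-2*1/3) = -41*4*(-2/3) = -164*(-2/3) = 328/3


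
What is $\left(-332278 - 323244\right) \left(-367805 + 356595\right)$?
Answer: $7348401620$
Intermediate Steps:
$\left(-332278 - 323244\right) \left(-367805 + 356595\right) = \left(-655522\right) \left(-11210\right) = 7348401620$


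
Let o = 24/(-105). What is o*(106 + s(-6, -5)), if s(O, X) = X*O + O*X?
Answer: -1328/35 ≈ -37.943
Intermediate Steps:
s(O, X) = 2*O*X (s(O, X) = O*X + O*X = 2*O*X)
o = -8/35 (o = 24*(-1/105) = -8/35 ≈ -0.22857)
o*(106 + s(-6, -5)) = -8*(106 + 2*(-6)*(-5))/35 = -8*(106 + 60)/35 = -8/35*166 = -1328/35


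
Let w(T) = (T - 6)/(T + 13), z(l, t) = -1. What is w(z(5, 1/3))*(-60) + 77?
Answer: 112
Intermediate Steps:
w(T) = (-6 + T)/(13 + T)
w(z(5, 1/3))*(-60) + 77 = ((-6 - 1)/(13 - 1))*(-60) + 77 = (-7/12)*(-60) + 77 = ((1/12)*(-7))*(-60) + 77 = -7/12*(-60) + 77 = 35 + 77 = 112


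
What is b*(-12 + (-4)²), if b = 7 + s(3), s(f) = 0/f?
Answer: 28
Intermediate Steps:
s(f) = 0
b = 7 (b = 7 + 0 = 7)
b*(-12 + (-4)²) = 7*(-12 + (-4)²) = 7*(-12 + 16) = 7*4 = 28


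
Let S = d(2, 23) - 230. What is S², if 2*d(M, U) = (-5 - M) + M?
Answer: 216225/4 ≈ 54056.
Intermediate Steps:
d(M, U) = -5/2 (d(M, U) = ((-5 - M) + M)/2 = (½)*(-5) = -5/2)
S = -465/2 (S = -5/2 - 230 = -465/2 ≈ -232.50)
S² = (-465/2)² = 216225/4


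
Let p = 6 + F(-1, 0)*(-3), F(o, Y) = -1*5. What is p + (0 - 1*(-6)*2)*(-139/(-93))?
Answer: 1207/31 ≈ 38.935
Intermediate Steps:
F(o, Y) = -5
p = 21 (p = 6 - 5*(-3) = 6 + 15 = 21)
p + (0 - 1*(-6)*2)*(-139/(-93)) = 21 + (0 - 1*(-6)*2)*(-139/(-93)) = 21 + (0 + 6*2)*(-139*(-1/93)) = 21 + (0 + 12)*(139/93) = 21 + 12*(139/93) = 21 + 556/31 = 1207/31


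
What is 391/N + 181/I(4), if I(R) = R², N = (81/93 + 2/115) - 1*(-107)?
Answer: 45959611/3076976 ≈ 14.937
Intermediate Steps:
N = 384622/3565 (N = (81*(1/93) + 2*(1/115)) + 107 = (27/31 + 2/115) + 107 = 3167/3565 + 107 = 384622/3565 ≈ 107.89)
391/N + 181/I(4) = 391/(384622/3565) + 181/(4²) = 391*(3565/384622) + 181/16 = 1393915/384622 + 181*(1/16) = 1393915/384622 + 181/16 = 45959611/3076976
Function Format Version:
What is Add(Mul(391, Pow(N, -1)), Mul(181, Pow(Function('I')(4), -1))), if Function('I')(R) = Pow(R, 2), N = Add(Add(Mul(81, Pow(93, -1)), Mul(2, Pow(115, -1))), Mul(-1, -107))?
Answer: Rational(45959611, 3076976) ≈ 14.937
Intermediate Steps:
N = Rational(384622, 3565) (N = Add(Add(Mul(81, Rational(1, 93)), Mul(2, Rational(1, 115))), 107) = Add(Add(Rational(27, 31), Rational(2, 115)), 107) = Add(Rational(3167, 3565), 107) = Rational(384622, 3565) ≈ 107.89)
Add(Mul(391, Pow(N, -1)), Mul(181, Pow(Function('I')(4), -1))) = Add(Mul(391, Pow(Rational(384622, 3565), -1)), Mul(181, Pow(Pow(4, 2), -1))) = Add(Mul(391, Rational(3565, 384622)), Mul(181, Pow(16, -1))) = Add(Rational(1393915, 384622), Mul(181, Rational(1, 16))) = Add(Rational(1393915, 384622), Rational(181, 16)) = Rational(45959611, 3076976)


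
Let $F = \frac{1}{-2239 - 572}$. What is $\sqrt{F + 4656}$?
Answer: $\frac{\sqrt{36790410165}}{2811} \approx 68.235$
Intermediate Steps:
$F = - \frac{1}{2811}$ ($F = \frac{1}{-2811} = - \frac{1}{2811} \approx -0.00035575$)
$\sqrt{F + 4656} = \sqrt{- \frac{1}{2811} + 4656} = \sqrt{\frac{13088015}{2811}} = \frac{\sqrt{36790410165}}{2811}$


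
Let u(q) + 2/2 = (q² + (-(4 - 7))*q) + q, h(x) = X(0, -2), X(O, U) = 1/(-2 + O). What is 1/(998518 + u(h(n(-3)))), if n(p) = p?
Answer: 4/3994061 ≈ 1.0015e-6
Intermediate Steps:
h(x) = -½ (h(x) = 1/(-2 + 0) = 1/(-2) = -½)
u(q) = -1 + q² + 4*q (u(q) = -1 + ((q² + (-(4 - 7))*q) + q) = -1 + ((q² + (-1*(-3))*q) + q) = -1 + ((q² + 3*q) + q) = -1 + (q² + 4*q) = -1 + q² + 4*q)
1/(998518 + u(h(n(-3)))) = 1/(998518 + (-1 + (-½)² + 4*(-½))) = 1/(998518 + (-1 + ¼ - 2)) = 1/(998518 - 11/4) = 1/(3994061/4) = 4/3994061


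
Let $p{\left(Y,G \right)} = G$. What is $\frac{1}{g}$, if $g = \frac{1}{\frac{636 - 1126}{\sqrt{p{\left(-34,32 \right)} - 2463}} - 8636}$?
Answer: $-8636 + \frac{490 i \sqrt{2431}}{2431} \approx -8636.0 + 9.9381 i$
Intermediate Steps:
$g = \frac{1}{-8636 + \frac{490 i \sqrt{2431}}{2431}}$ ($g = \frac{1}{\frac{636 - 1126}{\sqrt{32 - 2463}} - 8636} = \frac{1}{- \frac{490}{\sqrt{-2431}} - 8636} = \frac{1}{- \frac{490}{i \sqrt{2431}} - 8636} = \frac{1}{- 490 \left(- \frac{i \sqrt{2431}}{2431}\right) - 8636} = \frac{1}{\frac{490 i \sqrt{2431}}{2431} - 8636} = \frac{1}{-8636 + \frac{490 i \sqrt{2431}}{2431}} \approx -0.00011579 - 1.333 \cdot 10^{-7} i$)
$\frac{1}{g} = \frac{1}{- \frac{5248529}{45326356469} - \frac{245 i \sqrt{2431}}{90652712938}}$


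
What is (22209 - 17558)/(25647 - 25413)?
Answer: 4651/234 ≈ 19.876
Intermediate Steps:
(22209 - 17558)/(25647 - 25413) = 4651/234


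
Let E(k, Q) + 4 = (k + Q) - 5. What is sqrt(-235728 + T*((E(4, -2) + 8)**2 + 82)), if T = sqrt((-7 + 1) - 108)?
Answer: sqrt(-235728 + 83*I*sqrt(114)) ≈ 0.9126 + 485.52*I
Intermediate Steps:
E(k, Q) = -9 + Q + k (E(k, Q) = -4 + ((k + Q) - 5) = -4 + ((Q + k) - 5) = -4 + (-5 + Q + k) = -9 + Q + k)
T = I*sqrt(114) (T = sqrt(-6 - 108) = sqrt(-114) = I*sqrt(114) ≈ 10.677*I)
sqrt(-235728 + T*((E(4, -2) + 8)**2 + 82)) = sqrt(-235728 + (I*sqrt(114))*(((-9 - 2 + 4) + 8)**2 + 82)) = sqrt(-235728 + (I*sqrt(114))*((-7 + 8)**2 + 82)) = sqrt(-235728 + (I*sqrt(114))*(1**2 + 82)) = sqrt(-235728 + (I*sqrt(114))*(1 + 82)) = sqrt(-235728 + (I*sqrt(114))*83) = sqrt(-235728 + 83*I*sqrt(114))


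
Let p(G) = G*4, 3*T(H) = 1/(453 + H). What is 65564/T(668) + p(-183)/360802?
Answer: 39776928944166/180401 ≈ 2.2049e+8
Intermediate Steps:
T(H) = 1/(3*(453 + H))
p(G) = 4*G
65564/T(668) + p(-183)/360802 = 65564/((1/(3*(453 + 668)))) + (4*(-183))/360802 = 65564/(((1/3)/1121)) - 732*1/360802 = 65564/(((1/3)*(1/1121))) - 366/180401 = 65564/(1/3363) - 366/180401 = 65564*3363 - 366/180401 = 220491732 - 366/180401 = 39776928944166/180401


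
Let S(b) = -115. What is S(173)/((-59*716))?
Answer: 115/42244 ≈ 0.0027223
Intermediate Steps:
S(173)/((-59*716)) = -115/((-59*716)) = -115/(-42244) = -115*(-1/42244) = 115/42244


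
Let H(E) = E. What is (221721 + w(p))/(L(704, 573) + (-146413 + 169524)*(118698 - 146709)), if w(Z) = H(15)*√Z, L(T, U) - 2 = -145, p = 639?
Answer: -221721/647362364 - 45*√71/647362364 ≈ -0.00034308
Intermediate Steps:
L(T, U) = -143 (L(T, U) = 2 - 145 = -143)
w(Z) = 15*√Z
(221721 + w(p))/(L(704, 573) + (-146413 + 169524)*(118698 - 146709)) = (221721 + 15*√639)/(-143 + (-146413 + 169524)*(118698 - 146709)) = (221721 + 15*(3*√71))/(-143 + 23111*(-28011)) = (221721 + 45*√71)/(-143 - 647362221) = (221721 + 45*√71)/(-647362364) = (221721 + 45*√71)*(-1/647362364) = -221721/647362364 - 45*√71/647362364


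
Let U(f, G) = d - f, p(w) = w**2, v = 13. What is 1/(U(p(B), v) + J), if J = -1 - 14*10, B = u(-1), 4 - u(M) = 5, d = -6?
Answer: -1/148 ≈ -0.0067568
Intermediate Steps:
u(M) = -1 (u(M) = 4 - 1*5 = 4 - 5 = -1)
B = -1
U(f, G) = -6 - f
J = -141 (J = -1 - 140 = -141)
1/(U(p(B), v) + J) = 1/((-6 - 1*(-1)**2) - 141) = 1/((-6 - 1*1) - 141) = 1/((-6 - 1) - 141) = 1/(-7 - 141) = 1/(-148) = -1/148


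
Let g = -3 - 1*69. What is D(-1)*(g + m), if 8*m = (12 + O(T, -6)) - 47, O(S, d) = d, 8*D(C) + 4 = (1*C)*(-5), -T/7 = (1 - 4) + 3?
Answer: -617/64 ≈ -9.6406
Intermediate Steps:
T = 0 (T = -7*((1 - 4) + 3) = -7*(-3 + 3) = -7*0 = 0)
D(C) = -1/2 - 5*C/8 (D(C) = -1/2 + ((1*C)*(-5))/8 = -1/2 + (C*(-5))/8 = -1/2 + (-5*C)/8 = -1/2 - 5*C/8)
g = -72 (g = -3 - 69 = -72)
m = -41/8 (m = ((12 - 6) - 47)/8 = (6 - 47)/8 = (1/8)*(-41) = -41/8 ≈ -5.1250)
D(-1)*(g + m) = (-1/2 - 5/8*(-1))*(-72 - 41/8) = (-1/2 + 5/8)*(-617/8) = (1/8)*(-617/8) = -617/64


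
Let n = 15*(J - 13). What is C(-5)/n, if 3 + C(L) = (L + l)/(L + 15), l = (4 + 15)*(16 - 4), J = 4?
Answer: -193/1350 ≈ -0.14296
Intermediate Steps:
l = 228 (l = 19*12 = 228)
C(L) = -3 + (228 + L)/(15 + L) (C(L) = -3 + (L + 228)/(L + 15) = -3 + (228 + L)/(15 + L))
n = -135 (n = 15*(4 - 13) = 15*(-9) = -135)
C(-5)/n = ((183 - 2*(-5))/(15 - 5))/(-135) = ((183 + 10)/10)*(-1/135) = ((⅒)*193)*(-1/135) = (193/10)*(-1/135) = -193/1350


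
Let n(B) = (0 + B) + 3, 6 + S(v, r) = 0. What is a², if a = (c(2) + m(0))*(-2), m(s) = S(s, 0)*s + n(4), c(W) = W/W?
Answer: 256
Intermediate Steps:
c(W) = 1
S(v, r) = -6 (S(v, r) = -6 + 0 = -6)
n(B) = 3 + B (n(B) = B + 3 = 3 + B)
m(s) = 7 - 6*s (m(s) = -6*s + (3 + 4) = -6*s + 7 = 7 - 6*s)
a = -16 (a = (1 + (7 - 6*0))*(-2) = (1 + (7 + 0))*(-2) = (1 + 7)*(-2) = 8*(-2) = -16)
a² = (-16)² = 256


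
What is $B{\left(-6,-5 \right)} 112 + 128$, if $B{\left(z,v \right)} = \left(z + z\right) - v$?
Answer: $-656$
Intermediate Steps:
$B{\left(z,v \right)} = - v + 2 z$ ($B{\left(z,v \right)} = 2 z - v = - v + 2 z$)
$B{\left(-6,-5 \right)} 112 + 128 = \left(\left(-1\right) \left(-5\right) + 2 \left(-6\right)\right) 112 + 128 = \left(5 - 12\right) 112 + 128 = \left(-7\right) 112 + 128 = -784 + 128 = -656$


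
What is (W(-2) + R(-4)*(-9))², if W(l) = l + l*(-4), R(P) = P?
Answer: 1764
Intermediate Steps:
W(l) = -3*l (W(l) = l - 4*l = -3*l)
(W(-2) + R(-4)*(-9))² = (-3*(-2) - 4*(-9))² = (6 + 36)² = 42² = 1764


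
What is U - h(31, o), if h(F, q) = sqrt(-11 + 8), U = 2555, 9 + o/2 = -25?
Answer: 2555 - I*sqrt(3) ≈ 2555.0 - 1.732*I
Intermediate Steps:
o = -68 (o = -18 + 2*(-25) = -18 - 50 = -68)
h(F, q) = I*sqrt(3) (h(F, q) = sqrt(-3) = I*sqrt(3))
U - h(31, o) = 2555 - I*sqrt(3)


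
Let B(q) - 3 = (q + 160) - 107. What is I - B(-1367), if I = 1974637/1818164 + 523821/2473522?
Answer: 2950877952713123/2248634326804 ≈ 1312.3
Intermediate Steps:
B(q) = 56 + q (B(q) = 3 + ((q + 160) - 107) = 3 + ((160 + q) - 107) = 3 + (53 + q) = 56 + q)
I = 2918350273079/2248634326804 (I = 1974637*(1/1818164) + 523821*(1/2473522) = 1974637/1818164 + 523821/2473522 = 2918350273079/2248634326804 ≈ 1.2978)
I - B(-1367) = 2918350273079/2248634326804 - (56 - 1367) = 2918350273079/2248634326804 - 1*(-1311) = 2918350273079/2248634326804 + 1311 = 2950877952713123/2248634326804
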